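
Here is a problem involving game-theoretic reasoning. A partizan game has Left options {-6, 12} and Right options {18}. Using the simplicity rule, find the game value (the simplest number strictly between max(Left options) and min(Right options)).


Left options: {-6, 12}, max = 12
Right options: {18}, min = 18
All options are numbers and max(Left) < min(Right), so by the simplicity theorem the value is the simplest (earliest-born) number strictly between 12 and 18.
Integers 13 through 17 all lie strictly between 12 and 18.
Among integers, the simplest (lowest birthday = smallest |n|; 0 is born on day 0, +-n on day n) is 13.
No non-integer in the interval can be simpler: if x is a non-integer in the interval, then floor(x) or ceil(x) also lies in the interval (the interval contains an integer), and both are proper prefixes of x's sign expansion, i.e. born earlier. So the game value is 13.
Game value = 13

13


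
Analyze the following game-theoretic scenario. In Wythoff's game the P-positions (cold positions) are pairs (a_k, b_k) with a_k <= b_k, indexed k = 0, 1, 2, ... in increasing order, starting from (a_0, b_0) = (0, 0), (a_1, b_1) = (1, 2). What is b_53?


By Wythoff's theorem, a_k = floor(k * phi) and b_k = floor(k * phi^2) = a_k + k, where phi = (1 + sqrt(5))/2 is the golden ratio.
phi = (1 + sqrt(5))/2 = 1.618034
phi^2 = phi + 1 = 2.618034
k = 53
k * phi^2 = 53 * 2.618034 = 138.755801
b_53 = floor(k * phi^2) = 138 (check: a_53 + k = 85 + 53 = 138)

138


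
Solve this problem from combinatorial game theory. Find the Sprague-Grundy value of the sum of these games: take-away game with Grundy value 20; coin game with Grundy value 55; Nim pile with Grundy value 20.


By the Sprague-Grundy theorem, the Grundy value of a sum of games is the XOR of individual Grundy values.
take-away game: Grundy value = 20. Running XOR: 0 XOR 20 = 20
coin game: Grundy value = 55. Running XOR: 20 XOR 55 = 35
Nim pile: Grundy value = 20. Running XOR: 35 XOR 20 = 55
The combined Grundy value is 55.

55


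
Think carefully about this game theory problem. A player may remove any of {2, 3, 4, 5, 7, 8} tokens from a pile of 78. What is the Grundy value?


The subtraction set is S = {2, 3, 4, 5, 7, 8}.
G(k) = mex{ G(k - s) : s in S, s <= k }. We compute iteratively: G(0) = 0.
G(1) = mex({}) = 0
G(2) = mex({0}) = 1
G(3) = mex({0}) = 1
G(4) = mex({0, 1}) = 2
G(5) = mex({0, 1}) = 2
G(6) = mex({0, 1, 2}) = 3
G(7) = mex({0, 1, 2}) = 3
G(8) = mex({0, 1, 2, 3}) = 4
G(9) = mex({0, 1, 2, 3}) = 4
G(10) = mex({1, 2, 3, 4}) = 0
G(11) = mex({1, 2, 3, 4}) = 0
G(12) = mex({0, 2, 3, 4}) = 1
G(13) = mex({0, 2, 3, 4}) = 1
G(14) = mex({0, 1, 3, 4}) = 2
G(15) = mex({0, 1, 3, 4}) = 2
G(16) = mex({0, 1, 2, 4}) = 3
G(17) = mex({0, 1, 2, 4}) = 3
Observe that G(10)..G(17) = 0, 0, 1, 1, 2, 2, 3, 3 repeats G(0)..G(7) = 0, 0, 1, 1, 2, 2, 3, 3.
For k >= max(S) = 8, G(k) is determined by the previous 8 values G(k-8)..G(k-1); a window of 8 consecutive values has recurred shifted by 10, so by induction G(k + 10) = G(k) for all k >= 0: the sequence is periodic from the start with period 10.
One period: G(0..9) = 0, 0, 1, 1, 2, 2, 3, 3, 4, 4.
78 mod 10 = 8, so G(78) = G(8) = 4.

4


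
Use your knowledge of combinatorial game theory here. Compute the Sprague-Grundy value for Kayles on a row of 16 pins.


Kayles: a move removes 1 or 2 adjacent pins from a contiguous row.
Removing pins from a row of k leaves two independent rows (a, b) with a + b = k - 1 (one pin) or a + b = k - 2 (two pins); an end removal gives a = 0.
By Sprague-Grundy, G(k) = mex{ G(a) XOR G(b) } over all these splits. G(0) = 0.
G(1): splits (0,0):0^0=0 -> mex({0}) = 1
G(2): splits (0,1):0^1=1 (0,0):0^0=0 -> mex({0, 1}) = 2
G(3): splits (0,2):0^2=2 (1,1):1^1=0 (0,1):0^1=1 -> mex({0, 1, 2}) = 3
G(4): splits (0,3):0^3=3 (1,2):1^2=3 (0,2):0^2=2 (1,1):1^1=0 -> mex({0, 2, 3}) = 1
G(5): splits (0,4):0^1=1 (1,3):1^3=2 (2,2):2^2=0 (0,3):0^3=3 (1,2):1^2=3 -> mex({0, 1, 2, 3}) = 4
G(6) = mex({0, 1, 2, 4}) = 3
G(7) = mex({0, 1, 3, 4, 5}) = 2
G(8) = mex({0, 2, 3, 5, 6}) = 1
G(9) = mex({0, 1, 2, 3, 6, 7}) = 4
G(10) = mex({0, 1, 3, 4, 5, 7}) = 2
G(11) = mex({0, 1, 2, 3, 4, 5}) = 6
G(12) = mex({0, 1, 2, 3, 5, 6, 7}) = 4
G(13) = mex({0, 2, 3, 4, 6, 7}) = 1
G(14) = mex({0, 1, 4, 5, 6, 7}) = 2
G(15) = mex({0, 1, 2, 3, 4, 5, 6}) = 7
G(16) = mex({0, 2, 3, 5, 6, 7}) = 1
Therefore G(16) = 1.

1


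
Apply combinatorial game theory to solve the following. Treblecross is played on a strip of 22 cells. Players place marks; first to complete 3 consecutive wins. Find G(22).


Treblecross: place X on empty cells; 3-in-a-row wins.
Playing within two cells of an existing X lets the opponent win at once, so sensible play treats the cells i-2..i+2 around each X as dead. The player left with no safe cell loses, so this is a normal-play take-away game on strips of safe cells.
Placing X at cell i (0-indexed) of a strip of k safe cells leaves independent strips of sizes max(0, i-2) and max(0, k-i-3). Hence G(k) = mex{ G(max(0,i-2)) XOR G(max(0,k-i-3)) : 0 <= i < k }, with G(0) = 0.
G(1): splits (0,0):0^0=0 -> mex({0}) = 1
G(2): splits (0,0):0^0=0 -> mex({0}) = 1
G(3): splits (0,0):0^0=0 -> mex({0}) = 1
G(4): splits (0,1):0^1=1 (0,0):0^0=0 -> mex({0, 1}) = 2
G(5): splits (0,2):0^1=1 (0,1):0^1=1 (0,0):0^0=0 -> mex({0, 1}) = 2
G(6) = mex({1}) = 0
G(7) = mex({0, 1, 2}) = 3
G(8) = mex({0, 1, 2}) = 3
G(9) = mex({0, 2}) = 1
G(10) = mex({0, 2, 3}) = 1
G(11) = mex({0, 3}) = 1
G(12) = mex({1, 3}) = 0
G(13) = mex({0, 1, 2, 3}) = 4
G(14) = mex({0, 1, 2}) = 3
G(15) = mex({0, 1, 2}) = 3
G(16) = mex({0, 1, 2, 4}) = 3
G(17) = mex({0, 1, 3, 4}) = 2
G(18) = mex({0, 1, 3, 4}) = 2
G(19) = mex({0, 1, 3, 5}) = 2
G(20) = mex({0, 1, 2, 3, 5}) = 4
G(21) = mex({0, 1, 2, 3, 5}) = 4
G(22) = mex({1, 2, 6}) = 0
Therefore G(22) = 0.

0


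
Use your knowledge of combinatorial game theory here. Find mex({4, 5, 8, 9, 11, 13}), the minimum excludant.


Set = {4, 5, 8, 9, 11, 13}
0 is NOT in the set. This is the mex.
mex = 0

0


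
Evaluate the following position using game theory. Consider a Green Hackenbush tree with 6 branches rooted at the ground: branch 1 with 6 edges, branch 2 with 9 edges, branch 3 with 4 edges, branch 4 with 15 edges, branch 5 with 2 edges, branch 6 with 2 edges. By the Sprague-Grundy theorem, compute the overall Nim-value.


The tree has 6 branches from the ground vertex.
In Green Hackenbush, the Nim-value of a simple path of length k is k.
Branch 1: length 6, Nim-value = 6
Branch 2: length 9, Nim-value = 9
Branch 3: length 4, Nim-value = 4
Branch 4: length 15, Nim-value = 15
Branch 5: length 2, Nim-value = 2
Branch 6: length 2, Nim-value = 2
Total Nim-value = XOR of all branch values:
0 XOR 6 = 6
6 XOR 9 = 15
15 XOR 4 = 11
11 XOR 15 = 4
4 XOR 2 = 6
6 XOR 2 = 4
Nim-value of the tree = 4

4


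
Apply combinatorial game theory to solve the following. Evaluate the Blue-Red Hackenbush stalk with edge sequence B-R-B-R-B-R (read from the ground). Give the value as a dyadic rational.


Edges (from ground): B-R-B-R-B-R
By Berlekamp's sign-expansion rule, a Blue-Red Hackenbush stalk has the value of the surreal number whose sign sequence is the edge sequence with B -> + and R -> -.
Sign sequence: +-+-+-
Trace the sign expansion in the surreal number tree, starting from 0:
Edge 1: B (sign +) -> bounds (0, +inf), value = 1
Edge 2: R (sign -) -> bounds (0, 1), value = 1/2
Edge 3: B (sign +) -> bounds (1/2, 1), value = 3/4
Edge 4: R (sign -) -> bounds (1/2, 3/4), value = 5/8
Edge 5: B (sign +) -> bounds (5/8, 3/4), value = 11/16
Edge 6: R (sign -) -> bounds (5/8, 11/16), value = 21/32
Game value = 21/32

21/32


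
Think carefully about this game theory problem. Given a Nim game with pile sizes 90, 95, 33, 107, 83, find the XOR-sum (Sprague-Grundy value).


We need the XOR (exclusive or) of all pile sizes.
After XOR-ing pile 1 (size 90): 0 XOR 90 = 90
After XOR-ing pile 2 (size 95): 90 XOR 95 = 5
After XOR-ing pile 3 (size 33): 5 XOR 33 = 36
After XOR-ing pile 4 (size 107): 36 XOR 107 = 79
After XOR-ing pile 5 (size 83): 79 XOR 83 = 28
The Nim-value of this position is 28.

28


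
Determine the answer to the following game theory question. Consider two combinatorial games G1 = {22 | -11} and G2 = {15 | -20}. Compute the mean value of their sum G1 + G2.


G1 = {22 | -11}, G2 = {15 | -20}
Each is a switch {a | b} with numbers a > b; its mean value is (a + b)/2, and mean value is additive over game sums: m(G1 + G2) = m(G1) + m(G2).
Mean of G1 = (22 + (-11))/2 = 11/2 = 11/2
Mean of G2 = (15 + (-20))/2 = -5/2 = -5/2
Mean of G1 + G2 = 11/2 + -5/2 = 3

3


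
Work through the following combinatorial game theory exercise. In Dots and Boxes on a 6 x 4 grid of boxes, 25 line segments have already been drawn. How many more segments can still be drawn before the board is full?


Grid: 6 x 4 boxes, i.e. 7 rows and 5 columns of dots.
Horizontal edges: (rows + 1) * cols = 7 * 4 = 28
Vertical edges: rows * (cols + 1) = 6 * 5 = 30
Total edges: 28 + 30 = 58
Edges drawn: 25
Remaining: 58 - 25 = 33

33


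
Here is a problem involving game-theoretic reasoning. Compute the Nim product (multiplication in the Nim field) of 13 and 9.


Nim multiplication is bilinear over XOR: (u XOR v) * w = (u*w) XOR (v*w).
So we split each operand into its bit components and XOR the pairwise Nim products.
13 = 1 + 4 + 8 (as XOR of powers of 2).
9 = 1 + 8 (as XOR of powers of 2).
Using the standard Nim-product table on single bits:
  2*2 = 3,   2*4 = 8,   2*8 = 12,
  4*4 = 6,   4*8 = 11,  8*8 = 13,
and  1*x = x (identity), k*l = l*k (commutative).
Pairwise Nim products:
  1 * 1 = 1
  1 * 8 = 8
  4 * 1 = 4
  4 * 8 = 11
  8 * 1 = 8
  8 * 8 = 13
XOR them: 1 XOR 8 XOR 4 XOR 11 XOR 8 XOR 13 = 3.
Result: 13 * 9 = 3 (in Nim).

3


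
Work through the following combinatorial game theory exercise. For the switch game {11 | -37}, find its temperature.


The game is {11 | -37}, a switch {a | b} with numbers a > b.
Cooling {a | b} by t gives {a - t | b + t}, which stops being hot when a - t = b + t, i.e. at t = (a - b)/2. So the temperature of a switch is (a - b)/2.
Temperature = (Left option - Right option) / 2
= (11 - (-37)) / 2
= 48 / 2
= 24

24


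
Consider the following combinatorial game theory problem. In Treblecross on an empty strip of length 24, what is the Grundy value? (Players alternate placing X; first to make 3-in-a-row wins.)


Treblecross: place X on empty cells; 3-in-a-row wins.
Playing within two cells of an existing X lets the opponent win at once, so sensible play treats the cells i-2..i+2 around each X as dead. The player left with no safe cell loses, so this is a normal-play take-away game on strips of safe cells.
Placing X at cell i (0-indexed) of a strip of k safe cells leaves independent strips of sizes max(0, i-2) and max(0, k-i-3). Hence G(k) = mex{ G(max(0,i-2)) XOR G(max(0,k-i-3)) : 0 <= i < k }, with G(0) = 0.
G(1): splits (0,0):0^0=0 -> mex({0}) = 1
G(2): splits (0,0):0^0=0 -> mex({0}) = 1
G(3): splits (0,0):0^0=0 -> mex({0}) = 1
G(4): splits (0,1):0^1=1 (0,0):0^0=0 -> mex({0, 1}) = 2
G(5): splits (0,2):0^1=1 (0,1):0^1=1 (0,0):0^0=0 -> mex({0, 1}) = 2
G(6) = mex({1}) = 0
G(7) = mex({0, 1, 2}) = 3
G(8) = mex({0, 1, 2}) = 3
G(9) = mex({0, 2}) = 1
G(10) = mex({0, 2, 3}) = 1
G(11) = mex({0, 3}) = 1
G(12) = mex({1, 3}) = 0
G(13) = mex({0, 1, 2, 3}) = 4
G(14) = mex({0, 1, 2}) = 3
G(15) = mex({0, 1, 2}) = 3
G(16) = mex({0, 1, 2, 4}) = 3
G(17) = mex({0, 1, 3, 4}) = 2
G(18) = mex({0, 1, 3, 4}) = 2
G(19) = mex({0, 1, 3, 5}) = 2
G(20) = mex({0, 1, 2, 3, 5}) = 4
G(21) = mex({0, 1, 2, 3, 5}) = 4
G(22) = mex({1, 2, 6}) = 0
G(23) = mex({0, 1, 2, 3, 4, 6}) = 5
G(24) = mex({0, 1, 2, 3, 4}) = 5
Therefore G(24) = 5.

5


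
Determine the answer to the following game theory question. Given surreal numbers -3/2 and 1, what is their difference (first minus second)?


x = -3/2, y = 1
Converting to common denominator: 2
x = -3/2, y = 2/2
x - y = -3/2 - 1 = -5/2

-5/2


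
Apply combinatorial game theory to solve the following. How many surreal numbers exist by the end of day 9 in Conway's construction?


Day 0: {|} = 0 is born. Count = 1.
Day n: the number of surreal numbers born by day n is 2^(n+1) - 1.
By day 0: 2^1 - 1 = 1
By day 1: 2^2 - 1 = 3
By day 2: 2^3 - 1 = 7
By day 3: 2^4 - 1 = 15
By day 4: 2^5 - 1 = 31
By day 5: 2^6 - 1 = 63
By day 6: 2^7 - 1 = 127
By day 7: 2^8 - 1 = 255
By day 8: 2^9 - 1 = 511
By day 9: 2^10 - 1 = 1023
By day 9: 1023 surreal numbers.

1023


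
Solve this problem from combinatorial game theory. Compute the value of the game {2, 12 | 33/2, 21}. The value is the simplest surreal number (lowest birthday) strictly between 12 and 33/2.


Left options: {2, 12}, max = 12
Right options: {33/2, 21}, min = 33/2
All options are numbers and max(Left) < min(Right), so by the simplicity theorem the value is the simplest (earliest-born) number strictly between 12 and 33/2.
Integers 13 through 16 all lie strictly between 12 and 33/2.
Among integers, the simplest (lowest birthday = smallest |n|; 0 is born on day 0, +-n on day n) is 13.
No non-integer in the interval can be simpler: if x is a non-integer in the interval, then floor(x) or ceil(x) also lies in the interval (the interval contains an integer), and both are proper prefixes of x's sign expansion, i.e. born earlier. So the game value is 13.
Game value = 13

13


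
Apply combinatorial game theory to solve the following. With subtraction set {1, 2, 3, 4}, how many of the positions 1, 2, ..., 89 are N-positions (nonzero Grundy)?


Subtraction set S = {1, 2, 3, 4}, so G(n) = n mod 5.
G(n) = 0 when n is a multiple of 5.
Multiples of 5 in [1, 89]: 17
N-positions (nonzero Grundy) = 89 - 17 = 72

72


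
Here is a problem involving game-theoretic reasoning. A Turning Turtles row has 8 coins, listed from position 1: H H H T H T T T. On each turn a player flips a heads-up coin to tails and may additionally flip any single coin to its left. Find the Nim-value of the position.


Coins: H H H T H T T T
Key fact: a single head at position k behaves exactly like a Nim heap of size k (turning it to T and optionally flipping a coin at j < k corresponds to moving the heap from k to j, or to 0), and heads combine as a disjunctive sum (two heads at the same place would cancel, matching j XOR j = 0). So the Nim-value is the XOR of the 1-indexed positions of the heads.
Face-up positions (1-indexed): [1, 2, 3, 5]
XOR 0 with 1: 0 XOR 1 = 1
XOR 1 with 2: 1 XOR 2 = 3
XOR 3 with 3: 3 XOR 3 = 0
XOR 0 with 5: 0 XOR 5 = 5
Nim-value = 5

5


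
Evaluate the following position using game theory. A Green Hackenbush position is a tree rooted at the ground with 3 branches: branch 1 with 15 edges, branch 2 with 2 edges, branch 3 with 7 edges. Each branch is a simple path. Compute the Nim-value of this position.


The tree has 3 branches from the ground vertex.
In Green Hackenbush, the Nim-value of a simple path of length k is k.
Branch 1: length 15, Nim-value = 15
Branch 2: length 2, Nim-value = 2
Branch 3: length 7, Nim-value = 7
Total Nim-value = XOR of all branch values:
0 XOR 15 = 15
15 XOR 2 = 13
13 XOR 7 = 10
Nim-value of the tree = 10

10


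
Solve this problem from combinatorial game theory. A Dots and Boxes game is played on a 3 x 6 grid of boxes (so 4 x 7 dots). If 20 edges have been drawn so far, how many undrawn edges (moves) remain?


Grid: 3 x 6 boxes, i.e. 4 rows and 7 columns of dots.
Horizontal edges: (rows + 1) * cols = 4 * 6 = 24
Vertical edges: rows * (cols + 1) = 3 * 7 = 21
Total edges: 24 + 21 = 45
Edges drawn: 20
Remaining: 45 - 20 = 25

25


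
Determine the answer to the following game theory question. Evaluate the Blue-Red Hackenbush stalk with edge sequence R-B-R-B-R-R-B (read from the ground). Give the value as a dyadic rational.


Edges (from ground): R-B-R-B-R-R-B
By Berlekamp's sign-expansion rule, a Blue-Red Hackenbush stalk has the value of the surreal number whose sign sequence is the edge sequence with B -> + and R -> -.
Sign sequence: -+-+--+
Trace the sign expansion in the surreal number tree, starting from 0:
Edge 1: R (sign -) -> bounds (-inf, 0), value = -1
Edge 2: B (sign +) -> bounds (-1, 0), value = -1/2
Edge 3: R (sign -) -> bounds (-1, -1/2), value = -3/4
Edge 4: B (sign +) -> bounds (-3/4, -1/2), value = -5/8
Edge 5: R (sign -) -> bounds (-3/4, -5/8), value = -11/16
Edge 6: R (sign -) -> bounds (-3/4, -11/16), value = -23/32
Edge 7: B (sign +) -> bounds (-23/32, -11/16), value = -45/64
Game value = -45/64

-45/64


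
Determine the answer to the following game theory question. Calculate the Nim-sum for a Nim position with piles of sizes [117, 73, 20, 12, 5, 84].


We need the XOR (exclusive or) of all pile sizes.
After XOR-ing pile 1 (size 117): 0 XOR 117 = 117
After XOR-ing pile 2 (size 73): 117 XOR 73 = 60
After XOR-ing pile 3 (size 20): 60 XOR 20 = 40
After XOR-ing pile 4 (size 12): 40 XOR 12 = 36
After XOR-ing pile 5 (size 5): 36 XOR 5 = 33
After XOR-ing pile 6 (size 84): 33 XOR 84 = 117
The Nim-value of this position is 117.

117


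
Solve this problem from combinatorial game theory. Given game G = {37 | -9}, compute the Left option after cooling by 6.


Original game: {37 | -9} (a switch {a | b} with a > b).
Cooling by t (for t below the temperature (a - b)/2 = 23) taxes each move by t: {a | b} cooled by t is {a - t | b + t}.
Cooling amount: t = 6
Cooled Left option: 37 - 6 = 31
Cooled Right option: -9 + 6 = -3
Cooled game: {31 | -3}
Left option = 31

31


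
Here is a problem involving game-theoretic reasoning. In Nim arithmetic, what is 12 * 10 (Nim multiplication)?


Nim multiplication is bilinear over XOR: (u XOR v) * w = (u*w) XOR (v*w).
So we split each operand into its bit components and XOR the pairwise Nim products.
12 = 4 + 8 (as XOR of powers of 2).
10 = 2 + 8 (as XOR of powers of 2).
Using the standard Nim-product table on single bits:
  2*2 = 3,   2*4 = 8,   2*8 = 12,
  4*4 = 6,   4*8 = 11,  8*8 = 13,
and  1*x = x (identity), k*l = l*k (commutative).
Pairwise Nim products:
  4 * 2 = 8
  4 * 8 = 11
  8 * 2 = 12
  8 * 8 = 13
XOR them: 8 XOR 11 XOR 12 XOR 13 = 2.
Result: 12 * 10 = 2 (in Nim).

2


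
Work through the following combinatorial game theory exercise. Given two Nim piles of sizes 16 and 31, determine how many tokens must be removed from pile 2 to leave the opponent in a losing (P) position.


Piles: 16 and 31
Current XOR: 16 XOR 31 = 15 (non-zero, so this is an N-position).
To make the XOR zero, we need to find a move that balances the piles.
For pile 2 (size 31): target = 31 XOR 15 = 16
We reduce pile 2 from 31 to 16.
Tokens removed: 31 - 16 = 15
Verification: 16 XOR 16 = 0

15


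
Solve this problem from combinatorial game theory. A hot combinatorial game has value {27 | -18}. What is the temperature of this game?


The game is {27 | -18}, a switch {a | b} with numbers a > b.
Cooling {a | b} by t gives {a - t | b + t}, which stops being hot when a - t = b + t, i.e. at t = (a - b)/2. So the temperature of a switch is (a - b)/2.
Temperature = (Left option - Right option) / 2
= (27 - (-18)) / 2
= 45 / 2
= 45/2

45/2


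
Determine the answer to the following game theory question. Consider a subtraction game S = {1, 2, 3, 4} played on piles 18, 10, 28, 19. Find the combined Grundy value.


Subtraction set: {1, 2, 3, 4}
For this subtraction set, G(n) = n mod 5 (period = max + 1 = 5).
Pile 1 (size 18): G(18) = 18 mod 5 = 3
Pile 2 (size 10): G(10) = 10 mod 5 = 0
Pile 3 (size 28): G(28) = 28 mod 5 = 3
Pile 4 (size 19): G(19) = 19 mod 5 = 4
Total Grundy value = XOR of all: 3 XOR 0 XOR 3 XOR 4 = 4

4


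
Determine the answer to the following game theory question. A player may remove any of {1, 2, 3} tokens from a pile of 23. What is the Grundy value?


The subtraction set is S = {1, 2, 3}.
G(k) = mex{ G(k - s) : s in S, s <= k }. We compute iteratively: G(0) = 0.
G(1) = mex({0}) = 1
G(2) = mex({0, 1}) = 2
G(3) = mex({0, 1, 2}) = 3
G(4) = mex({1, 2, 3}) = 0
G(5) = mex({0, 2, 3}) = 1
G(6) = mex({0, 1, 3}) = 2
Observe that G(4)..G(6) = 0, 1, 2 repeats G(0)..G(2) = 0, 1, 2.
For k >= max(S) = 3, G(k) is determined by the previous 3 values G(k-3)..G(k-1); a window of 3 consecutive values has recurred shifted by 4, so by induction G(k + 4) = G(k) for all k >= 0: the sequence is periodic from the start with period 4.
One period: G(0..3) = 0, 1, 2, 3.
23 mod 4 = 3, so G(23) = G(3) = 3.

3


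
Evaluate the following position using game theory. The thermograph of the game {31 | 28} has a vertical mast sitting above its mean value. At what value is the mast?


Game = {31 | 28}, a switch {a | b} with numbers a > b.
Its thermograph has left wall a - t and right wall b + t, which meet at t = (a - b)/2, where both equal (a + b)/2. So the mast (mean value) is at (a + b)/2.
Mean = (31 + (28))/2 = 59/2 = 59/2

59/2


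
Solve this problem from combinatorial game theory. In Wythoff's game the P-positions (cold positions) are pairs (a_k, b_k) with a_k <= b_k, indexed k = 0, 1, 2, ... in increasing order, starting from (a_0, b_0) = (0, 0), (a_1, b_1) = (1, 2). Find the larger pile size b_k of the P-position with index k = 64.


By Wythoff's theorem, a_k = floor(k * phi) and b_k = floor(k * phi^2) = a_k + k, where phi = (1 + sqrt(5))/2 is the golden ratio.
phi = (1 + sqrt(5))/2 = 1.618034
phi^2 = phi + 1 = 2.618034
k = 64
k * phi^2 = 64 * 2.618034 = 167.554175
b_64 = floor(k * phi^2) = 167 (check: a_64 + k = 103 + 64 = 167)

167


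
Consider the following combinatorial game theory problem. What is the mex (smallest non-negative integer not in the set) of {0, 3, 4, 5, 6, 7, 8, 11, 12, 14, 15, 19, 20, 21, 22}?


Set = {0, 3, 4, 5, 6, 7, 8, 11, 12, 14, 15, 19, 20, 21, 22}
0 is in the set.
1 is NOT in the set. This is the mex.
mex = 1

1


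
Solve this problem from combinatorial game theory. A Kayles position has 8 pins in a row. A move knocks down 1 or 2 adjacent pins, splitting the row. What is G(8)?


Kayles: a move removes 1 or 2 adjacent pins from a contiguous row.
Removing pins from a row of k leaves two independent rows (a, b) with a + b = k - 1 (one pin) or a + b = k - 2 (two pins); an end removal gives a = 0.
By Sprague-Grundy, G(k) = mex{ G(a) XOR G(b) } over all these splits. G(0) = 0.
G(1): splits (0,0):0^0=0 -> mex({0}) = 1
G(2): splits (0,1):0^1=1 (0,0):0^0=0 -> mex({0, 1}) = 2
G(3): splits (0,2):0^2=2 (1,1):1^1=0 (0,1):0^1=1 -> mex({0, 1, 2}) = 3
G(4): splits (0,3):0^3=3 (1,2):1^2=3 (0,2):0^2=2 (1,1):1^1=0 -> mex({0, 2, 3}) = 1
G(5): splits (0,4):0^1=1 (1,3):1^3=2 (2,2):2^2=0 (0,3):0^3=3 (1,2):1^2=3 -> mex({0, 1, 2, 3}) = 4
G(6) = mex({0, 1, 2, 4}) = 3
G(7) = mex({0, 1, 3, 4, 5}) = 2
G(8) = mex({0, 2, 3, 5, 6}) = 1
Therefore G(8) = 1.

1


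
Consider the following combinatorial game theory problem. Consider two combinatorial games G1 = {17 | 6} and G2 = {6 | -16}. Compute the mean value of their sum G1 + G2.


G1 = {17 | 6}, G2 = {6 | -16}
Each is a switch {a | b} with numbers a > b; its mean value is (a + b)/2, and mean value is additive over game sums: m(G1 + G2) = m(G1) + m(G2).
Mean of G1 = (17 + (6))/2 = 23/2 = 23/2
Mean of G2 = (6 + (-16))/2 = -10/2 = -5
Mean of G1 + G2 = 23/2 + -5 = 13/2

13/2


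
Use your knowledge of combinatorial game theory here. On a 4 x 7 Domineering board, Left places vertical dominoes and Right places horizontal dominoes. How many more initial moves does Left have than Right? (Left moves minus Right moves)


Board is 4 x 7 (rows x cols).
Left (vertical) placements: (rows-1) * cols = 3 * 7 = 21
Right (horizontal) placements: rows * (cols-1) = 4 * 6 = 24
Advantage = Left - Right = 21 - 24 = -3

-3


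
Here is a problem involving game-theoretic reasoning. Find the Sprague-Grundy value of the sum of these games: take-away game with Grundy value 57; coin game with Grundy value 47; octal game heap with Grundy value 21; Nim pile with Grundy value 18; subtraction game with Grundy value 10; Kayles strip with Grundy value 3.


By the Sprague-Grundy theorem, the Grundy value of a sum of games is the XOR of individual Grundy values.
take-away game: Grundy value = 57. Running XOR: 0 XOR 57 = 57
coin game: Grundy value = 47. Running XOR: 57 XOR 47 = 22
octal game heap: Grundy value = 21. Running XOR: 22 XOR 21 = 3
Nim pile: Grundy value = 18. Running XOR: 3 XOR 18 = 17
subtraction game: Grundy value = 10. Running XOR: 17 XOR 10 = 27
Kayles strip: Grundy value = 3. Running XOR: 27 XOR 3 = 24
The combined Grundy value is 24.

24


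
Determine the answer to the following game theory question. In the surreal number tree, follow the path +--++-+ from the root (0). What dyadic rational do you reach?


Sign expansion: +--++-+
Rule: track bounds (lo, hi), initially (-inf, +inf). On '+', the current value becomes lo and we move to the simplest number in (value, hi): value + 1 if hi = +inf, otherwise the midpoint (value + hi)/2. On '-', the current value becomes hi and we move to value - 1 if lo = -inf, otherwise the midpoint (lo + value)/2.
Start at 0.
Step 1: sign = +, move right. Bounds: (0, +inf). Value = 1
Step 2: sign = -, move left. Bounds: (0, 1). Value = 1/2
Step 3: sign = -, move left. Bounds: (0, 1/2). Value = 1/4
Step 4: sign = +, move right. Bounds: (1/4, 1/2). Value = 3/8
Step 5: sign = +, move right. Bounds: (3/8, 1/2). Value = 7/16
Step 6: sign = -, move left. Bounds: (3/8, 7/16). Value = 13/32
Step 7: sign = +, move right. Bounds: (13/32, 7/16). Value = 27/64
The surreal number with sign expansion +--++-+ is 27/64.

27/64


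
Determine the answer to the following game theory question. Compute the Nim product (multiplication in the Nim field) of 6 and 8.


Nim multiplication is bilinear over XOR: (u XOR v) * w = (u*w) XOR (v*w).
So we split each operand into its bit components and XOR the pairwise Nim products.
6 = 2 + 4 (as XOR of powers of 2).
8 = 8 (as XOR of powers of 2).
Using the standard Nim-product table on single bits:
  2*2 = 3,   2*4 = 8,   2*8 = 12,
  4*4 = 6,   4*8 = 11,  8*8 = 13,
and  1*x = x (identity), k*l = l*k (commutative).
Pairwise Nim products:
  2 * 8 = 12
  4 * 8 = 11
XOR them: 12 XOR 11 = 7.
Result: 6 * 8 = 7 (in Nim).

7


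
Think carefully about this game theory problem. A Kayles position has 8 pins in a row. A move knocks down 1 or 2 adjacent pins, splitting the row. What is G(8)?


Kayles: a move removes 1 or 2 adjacent pins from a contiguous row.
Removing pins from a row of k leaves two independent rows (a, b) with a + b = k - 1 (one pin) or a + b = k - 2 (two pins); an end removal gives a = 0.
By Sprague-Grundy, G(k) = mex{ G(a) XOR G(b) } over all these splits. G(0) = 0.
G(1): splits (0,0):0^0=0 -> mex({0}) = 1
G(2): splits (0,1):0^1=1 (0,0):0^0=0 -> mex({0, 1}) = 2
G(3): splits (0,2):0^2=2 (1,1):1^1=0 (0,1):0^1=1 -> mex({0, 1, 2}) = 3
G(4): splits (0,3):0^3=3 (1,2):1^2=3 (0,2):0^2=2 (1,1):1^1=0 -> mex({0, 2, 3}) = 1
G(5): splits (0,4):0^1=1 (1,3):1^3=2 (2,2):2^2=0 (0,3):0^3=3 (1,2):1^2=3 -> mex({0, 1, 2, 3}) = 4
G(6) = mex({0, 1, 2, 4}) = 3
G(7) = mex({0, 1, 3, 4, 5}) = 2
G(8) = mex({0, 2, 3, 5, 6}) = 1
Therefore G(8) = 1.

1


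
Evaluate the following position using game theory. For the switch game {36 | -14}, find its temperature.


The game is {36 | -14}, a switch {a | b} with numbers a > b.
Cooling {a | b} by t gives {a - t | b + t}, which stops being hot when a - t = b + t, i.e. at t = (a - b)/2. So the temperature of a switch is (a - b)/2.
Temperature = (Left option - Right option) / 2
= (36 - (-14)) / 2
= 50 / 2
= 25

25


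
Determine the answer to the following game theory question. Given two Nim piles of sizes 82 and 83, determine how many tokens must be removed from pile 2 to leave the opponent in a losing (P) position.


Piles: 82 and 83
Current XOR: 82 XOR 83 = 1 (non-zero, so this is an N-position).
To make the XOR zero, we need to find a move that balances the piles.
For pile 2 (size 83): target = 83 XOR 1 = 82
We reduce pile 2 from 83 to 82.
Tokens removed: 83 - 82 = 1
Verification: 82 XOR 82 = 0

1


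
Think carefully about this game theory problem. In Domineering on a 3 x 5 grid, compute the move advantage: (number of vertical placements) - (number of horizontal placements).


Board is 3 x 5 (rows x cols).
Left (vertical) placements: (rows-1) * cols = 2 * 5 = 10
Right (horizontal) placements: rows * (cols-1) = 3 * 4 = 12
Advantage = Left - Right = 10 - 12 = -2

-2


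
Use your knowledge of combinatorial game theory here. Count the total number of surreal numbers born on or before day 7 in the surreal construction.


Day 0: {|} = 0 is born. Count = 1.
Day n: the number of surreal numbers born by day n is 2^(n+1) - 1.
By day 0: 2^1 - 1 = 1
By day 1: 2^2 - 1 = 3
By day 2: 2^3 - 1 = 7
By day 3: 2^4 - 1 = 15
By day 4: 2^5 - 1 = 31
By day 5: 2^6 - 1 = 63
By day 6: 2^7 - 1 = 127
By day 7: 2^8 - 1 = 255
By day 7: 255 surreal numbers.

255


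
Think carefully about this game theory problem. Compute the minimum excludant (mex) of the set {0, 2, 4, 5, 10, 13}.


Set = {0, 2, 4, 5, 10, 13}
0 is in the set.
1 is NOT in the set. This is the mex.
mex = 1

1


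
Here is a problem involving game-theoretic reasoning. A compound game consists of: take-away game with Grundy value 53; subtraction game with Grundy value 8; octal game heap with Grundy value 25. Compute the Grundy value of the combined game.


By the Sprague-Grundy theorem, the Grundy value of a sum of games is the XOR of individual Grundy values.
take-away game: Grundy value = 53. Running XOR: 0 XOR 53 = 53
subtraction game: Grundy value = 8. Running XOR: 53 XOR 8 = 61
octal game heap: Grundy value = 25. Running XOR: 61 XOR 25 = 36
The combined Grundy value is 36.

36


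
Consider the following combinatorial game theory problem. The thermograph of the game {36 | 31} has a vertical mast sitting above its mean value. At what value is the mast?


Game = {36 | 31}, a switch {a | b} with numbers a > b.
Its thermograph has left wall a - t and right wall b + t, which meet at t = (a - b)/2, where both equal (a + b)/2. So the mast (mean value) is at (a + b)/2.
Mean = (36 + (31))/2 = 67/2 = 67/2

67/2


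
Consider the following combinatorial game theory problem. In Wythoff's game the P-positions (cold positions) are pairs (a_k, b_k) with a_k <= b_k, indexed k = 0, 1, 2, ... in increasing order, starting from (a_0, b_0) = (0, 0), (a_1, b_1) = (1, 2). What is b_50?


By Wythoff's theorem, a_k = floor(k * phi) and b_k = floor(k * phi^2) = a_k + k, where phi = (1 + sqrt(5))/2 is the golden ratio.
phi = (1 + sqrt(5))/2 = 1.618034
phi^2 = phi + 1 = 2.618034
k = 50
k * phi^2 = 50 * 2.618034 = 130.901699
b_50 = floor(k * phi^2) = 130 (check: a_50 + k = 80 + 50 = 130)

130


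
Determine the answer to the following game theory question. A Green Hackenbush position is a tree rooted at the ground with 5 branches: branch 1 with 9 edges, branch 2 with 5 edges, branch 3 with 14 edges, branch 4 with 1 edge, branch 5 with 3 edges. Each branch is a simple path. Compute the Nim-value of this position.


The tree has 5 branches from the ground vertex.
In Green Hackenbush, the Nim-value of a simple path of length k is k.
Branch 1: length 9, Nim-value = 9
Branch 2: length 5, Nim-value = 5
Branch 3: length 14, Nim-value = 14
Branch 4: length 1, Nim-value = 1
Branch 5: length 3, Nim-value = 3
Total Nim-value = XOR of all branch values:
0 XOR 9 = 9
9 XOR 5 = 12
12 XOR 14 = 2
2 XOR 1 = 3
3 XOR 3 = 0
Nim-value of the tree = 0

0


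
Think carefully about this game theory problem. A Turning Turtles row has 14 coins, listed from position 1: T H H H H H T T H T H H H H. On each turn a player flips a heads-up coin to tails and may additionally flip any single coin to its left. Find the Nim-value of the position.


Coins: T H H H H H T T H T H H H H
Key fact: a single head at position k behaves exactly like a Nim heap of size k (turning it to T and optionally flipping a coin at j < k corresponds to moving the heap from k to j, or to 0), and heads combine as a disjunctive sum (two heads at the same place would cancel, matching j XOR j = 0). So the Nim-value is the XOR of the 1-indexed positions of the heads.
Face-up positions (1-indexed): [2, 3, 4, 5, 6, 9, 11, 12, 13, 14]
XOR 0 with 2: 0 XOR 2 = 2
XOR 2 with 3: 2 XOR 3 = 1
XOR 1 with 4: 1 XOR 4 = 5
XOR 5 with 5: 5 XOR 5 = 0
XOR 0 with 6: 0 XOR 6 = 6
XOR 6 with 9: 6 XOR 9 = 15
XOR 15 with 11: 15 XOR 11 = 4
XOR 4 with 12: 4 XOR 12 = 8
XOR 8 with 13: 8 XOR 13 = 5
XOR 5 with 14: 5 XOR 14 = 11
Nim-value = 11

11


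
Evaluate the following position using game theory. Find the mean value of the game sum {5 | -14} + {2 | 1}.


G1 = {5 | -14}, G2 = {2 | 1}
Each is a switch {a | b} with numbers a > b; its mean value is (a + b)/2, and mean value is additive over game sums: m(G1 + G2) = m(G1) + m(G2).
Mean of G1 = (5 + (-14))/2 = -9/2 = -9/2
Mean of G2 = (2 + (1))/2 = 3/2 = 3/2
Mean of G1 + G2 = -9/2 + 3/2 = -3

-3


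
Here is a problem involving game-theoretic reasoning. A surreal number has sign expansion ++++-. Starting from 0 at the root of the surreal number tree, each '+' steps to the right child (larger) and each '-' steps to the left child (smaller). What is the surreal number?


Sign expansion: ++++-
Rule: track bounds (lo, hi), initially (-inf, +inf). On '+', the current value becomes lo and we move to the simplest number in (value, hi): value + 1 if hi = +inf, otherwise the midpoint (value + hi)/2. On '-', the current value becomes hi and we move to value - 1 if lo = -inf, otherwise the midpoint (lo + value)/2.
Start at 0.
Step 1: sign = +, move right. Bounds: (0, +inf). Value = 1
Step 2: sign = +, move right. Bounds: (1, +inf). Value = 2
Step 3: sign = +, move right. Bounds: (2, +inf). Value = 3
Step 4: sign = +, move right. Bounds: (3, +inf). Value = 4
Step 5: sign = -, move left. Bounds: (3, 4). Value = 7/2
The surreal number with sign expansion ++++- is 7/2.

7/2


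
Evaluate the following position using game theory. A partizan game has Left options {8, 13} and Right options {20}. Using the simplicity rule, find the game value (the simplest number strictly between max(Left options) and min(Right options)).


Left options: {8, 13}, max = 13
Right options: {20}, min = 20
All options are numbers and max(Left) < min(Right), so by the simplicity theorem the value is the simplest (earliest-born) number strictly between 13 and 20.
Integers 14 through 19 all lie strictly between 13 and 20.
Among integers, the simplest (lowest birthday = smallest |n|; 0 is born on day 0, +-n on day n) is 14.
No non-integer in the interval can be simpler: if x is a non-integer in the interval, then floor(x) or ceil(x) also lies in the interval (the interval contains an integer), and both are proper prefixes of x's sign expansion, i.e. born earlier. So the game value is 14.
Game value = 14

14


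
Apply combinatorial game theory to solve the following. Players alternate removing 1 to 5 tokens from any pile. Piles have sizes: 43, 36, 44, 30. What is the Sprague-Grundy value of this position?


Subtraction set: {1, 2, 3, 4, 5}
For this subtraction set, G(n) = n mod 6 (period = max + 1 = 6).
Pile 1 (size 43): G(43) = 43 mod 6 = 1
Pile 2 (size 36): G(36) = 36 mod 6 = 0
Pile 3 (size 44): G(44) = 44 mod 6 = 2
Pile 4 (size 30): G(30) = 30 mod 6 = 0
Total Grundy value = XOR of all: 1 XOR 0 XOR 2 XOR 0 = 3

3


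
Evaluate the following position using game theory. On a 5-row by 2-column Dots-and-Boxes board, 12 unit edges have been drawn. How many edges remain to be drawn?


Grid: 5 x 2 boxes, i.e. 6 rows and 3 columns of dots.
Horizontal edges: (rows + 1) * cols = 6 * 2 = 12
Vertical edges: rows * (cols + 1) = 5 * 3 = 15
Total edges: 12 + 15 = 27
Edges drawn: 12
Remaining: 27 - 12 = 15

15


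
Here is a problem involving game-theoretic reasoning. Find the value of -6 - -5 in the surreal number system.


x = -6, y = -5
x - y = -6 - -5 = -1

-1


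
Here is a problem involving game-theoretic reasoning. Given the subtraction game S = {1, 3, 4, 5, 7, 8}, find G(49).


The subtraction set is S = {1, 3, 4, 5, 7, 8}.
G(k) = mex{ G(k - s) : s in S, s <= k }. We compute iteratively: G(0) = 0.
G(1) = mex({0}) = 1
G(2) = mex({1}) = 0
G(3) = mex({0}) = 1
G(4) = mex({0, 1}) = 2
G(5) = mex({0, 1, 2}) = 3
G(6) = mex({0, 1, 3}) = 2
G(7) = mex({0, 1, 2}) = 3
G(8) = mex({0, 1, 2, 3}) = 4
G(9) = mex({0, 1, 2, 3, 4}) = 5
G(10) = mex({0, 1, 2, 3, 5}) = 4
G(11) = mex({1, 2, 3, 4}) = 0
G(12) = mex({0, 2, 3, 4, 5}) = 1
G(13) = mex({1, 2, 3, 4, 5}) = 0
G(14) = mex({0, 2, 3, 4, 5}) = 1
G(15) = mex({0, 1, 3, 4}) = 2
G(16) = mex({0, 1, 2, 4, 5}) = 3
G(17) = mex({0, 1, 3, 4, 5}) = 2
G(18) = mex({0, 1, 2, 4}) = 3
Observe that G(11)..G(18) = 0, 1, 0, 1, 2, 3, 2, 3 repeats G(0)..G(7) = 0, 1, 0, 1, 2, 3, 2, 3.
For k >= max(S) = 8, G(k) is determined by the previous 8 values G(k-8)..G(k-1); a window of 8 consecutive values has recurred shifted by 11, so by induction G(k + 11) = G(k) for all k >= 0: the sequence is periodic from the start with period 11.
One period: G(0..10) = 0, 1, 0, 1, 2, 3, 2, 3, 4, 5, 4.
49 mod 11 = 5, so G(49) = G(5) = 3.

3


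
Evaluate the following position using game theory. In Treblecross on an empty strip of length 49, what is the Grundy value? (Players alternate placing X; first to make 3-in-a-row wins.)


Treblecross: place X on empty cells; 3-in-a-row wins.
Playing within two cells of an existing X lets the opponent win at once, so sensible play treats the cells i-2..i+2 around each X as dead. The player left with no safe cell loses, so this is a normal-play take-away game on strips of safe cells.
Placing X at cell i (0-indexed) of a strip of k safe cells leaves independent strips of sizes max(0, i-2) and max(0, k-i-3). Hence G(k) = mex{ G(max(0,i-2)) XOR G(max(0,k-i-3)) : 0 <= i < k }, with G(0) = 0.
G(1): splits (0,0):0^0=0 -> mex({0}) = 1
G(2): splits (0,0):0^0=0 -> mex({0}) = 1
G(3): splits (0,0):0^0=0 -> mex({0}) = 1
G(4): splits (0,1):0^1=1 (0,0):0^0=0 -> mex({0, 1}) = 2
G(5): splits (0,2):0^1=1 (0,1):0^1=1 (0,0):0^0=0 -> mex({0, 1}) = 2
G(6) = mex({1}) = 0
G(7) = mex({0, 1, 2}) = 3
G(8) = mex({0, 1, 2}) = 3
G(9) = mex({0, 2}) = 1
G(10) = mex({0, 2, 3}) = 1
G(11) = mex({0, 3}) = 1
G(12) = mex({1, 3}) = 0
G(13) = mex({0, 1, 2, 3}) = 4
G(14) = mex({0, 1, 2}) = 3
G(15) = mex({0, 1, 2}) = 3
G(16) = mex({0, 1, 2, 4}) = 3
G(17) = mex({0, 1, 3, 4}) = 2
G(18) = mex({0, 1, 3, 4}) = 2
G(19) = mex({0, 1, 3, 5}) = 2
G(20) = mex({0, 1, 2, 3, 5}) = 4
G(21) = mex({0, 1, 2, 3, 5}) = 4
G(22) = mex({1, 2, 6}) = 0
G(23) = mex({0, 1, 2, 3, 4, 6}) = 5
G(24) = mex({0, 1, 2, 3, 4}) = 5
G(25) = mex({0, 1, 3, 4, 7}) = 2
G(26) = mex({0, 1, 3, 4, 5, 7}) = 2
G(27) = mex({0, 1, 3, 5}) = 2
G(28) = mex({0, 1, 2, 5}) = 3
G(29) = mex({0, 1, 2, 4, 5, 6}) = 3
G(30) = mex({1, 2, 4, 6}) = 0
G(31) = mex({0, 1, 2, 3, 4, 6}) = 5
G(32) = mex({1, 2, 3, 4, 7}) = 0
G(33) = mex({0, 3, 7}) = 1
G(34) = mex({0, 2, 3, 5, 7}) = 1
G(35) = mex({0, 2, 3, 5, 6}) = 1
G(36) = mex({0, 1, 2, 5, 6}) = 3
G(37) = mex({0, 1, 2, 4, 5, 6}) = 3
G(38) = mex({0, 1, 2, 4}) = 3
G(39) = mex({0, 1, 2, 3, 4, 7}) = 5
G(40) = mex({0, 1, 2, 3, 4, 5, 7}) = 6
G(41) = mex({0, 1, 2, 3, 5, 7}) = 4
G(42) = mex({0, 1, 2, 3, 5, 6, 7}) = 4
G(43) = mex({0, 2, 3, 5, 6}) = 1
G(44) = mex({1, 2, 3, 4, 5, 6}) = 0
G(45) = mex({0, 1, 2, 3, 4, 6, 7}) = 5
G(46) = mex({0, 1, 2, 3, 4, 7}) = 5
G(47) = mex({0, 1, 2, 3, 4, 5, 7}) = 6
G(48) = mex({0, 1, 2, 3, 4, 5, 7}) = 6
G(49) = mex({0, 1, 3, 4, 5, 7}) = 2
Therefore G(49) = 2.

2


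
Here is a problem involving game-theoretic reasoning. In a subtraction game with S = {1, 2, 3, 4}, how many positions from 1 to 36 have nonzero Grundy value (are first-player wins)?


Subtraction set S = {1, 2, 3, 4}, so G(n) = n mod 5.
G(n) = 0 when n is a multiple of 5.
Multiples of 5 in [1, 36]: 7
N-positions (nonzero Grundy) = 36 - 7 = 29

29


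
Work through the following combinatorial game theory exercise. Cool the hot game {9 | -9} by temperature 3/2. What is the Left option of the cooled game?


Original game: {9 | -9} (a switch {a | b} with a > b).
Cooling by t (for t below the temperature (a - b)/2 = 9) taxes each move by t: {a | b} cooled by t is {a - t | b + t}.
Cooling amount: t = 3/2
Cooled Left option: 9 - 3/2 = 15/2
Cooled Right option: -9 + 3/2 = -15/2
Cooled game: {15/2 | -15/2}
Left option = 15/2

15/2


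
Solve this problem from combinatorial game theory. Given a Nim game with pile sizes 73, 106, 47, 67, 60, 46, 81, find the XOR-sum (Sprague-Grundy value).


We need the XOR (exclusive or) of all pile sizes.
After XOR-ing pile 1 (size 73): 0 XOR 73 = 73
After XOR-ing pile 2 (size 106): 73 XOR 106 = 35
After XOR-ing pile 3 (size 47): 35 XOR 47 = 12
After XOR-ing pile 4 (size 67): 12 XOR 67 = 79
After XOR-ing pile 5 (size 60): 79 XOR 60 = 115
After XOR-ing pile 6 (size 46): 115 XOR 46 = 93
After XOR-ing pile 7 (size 81): 93 XOR 81 = 12
The Nim-value of this position is 12.

12
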